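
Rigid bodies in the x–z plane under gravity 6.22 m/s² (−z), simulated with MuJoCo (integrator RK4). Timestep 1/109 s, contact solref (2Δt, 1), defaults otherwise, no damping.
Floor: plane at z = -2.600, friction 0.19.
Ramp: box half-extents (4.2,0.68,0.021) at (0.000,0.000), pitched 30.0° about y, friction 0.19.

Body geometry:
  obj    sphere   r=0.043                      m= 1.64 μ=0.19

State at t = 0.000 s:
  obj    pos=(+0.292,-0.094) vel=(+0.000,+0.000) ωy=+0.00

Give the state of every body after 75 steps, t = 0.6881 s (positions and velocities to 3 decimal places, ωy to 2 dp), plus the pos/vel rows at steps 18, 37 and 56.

State at t = 0.6881 s:
  obj    pos=(+0.747,-0.358) vel=(+1.324,-0.764) ωy=+35.51

Key-timestep trajectory:
   step    t(s)  obj.x    obj.z    obj.vx   obj.vz 
     18  0.1651   +0.318  -0.110  +0.318  -0.183
     37  0.3394   +0.403  -0.159  +0.653  -0.377
     56  0.5138   +0.546  -0.241  +0.988  -0.571


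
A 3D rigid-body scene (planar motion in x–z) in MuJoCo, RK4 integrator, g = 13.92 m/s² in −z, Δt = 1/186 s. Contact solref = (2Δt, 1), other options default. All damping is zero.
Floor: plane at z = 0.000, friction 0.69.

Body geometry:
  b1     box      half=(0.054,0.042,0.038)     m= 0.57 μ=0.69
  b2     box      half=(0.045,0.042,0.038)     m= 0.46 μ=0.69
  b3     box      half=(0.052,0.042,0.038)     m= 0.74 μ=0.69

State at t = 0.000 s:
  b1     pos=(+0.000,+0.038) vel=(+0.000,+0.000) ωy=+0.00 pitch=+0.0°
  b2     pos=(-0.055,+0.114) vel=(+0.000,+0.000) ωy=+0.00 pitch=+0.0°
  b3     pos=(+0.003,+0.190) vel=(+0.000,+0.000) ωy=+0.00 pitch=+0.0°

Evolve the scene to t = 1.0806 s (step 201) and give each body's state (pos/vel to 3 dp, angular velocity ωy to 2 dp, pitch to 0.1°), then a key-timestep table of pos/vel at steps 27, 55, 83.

State at t = 1.0806 s:
  b1     pos=(+0.000,+0.038) vel=(+0.000,+0.000) ωy=+0.00 pitch=+0.0°
  b2     pos=(-0.101,+0.045) vel=(+0.000,+0.000) ωy=+0.00 pitch=-90.0°
  b3     pos=(+0.135,+0.038) vel=(+0.000,+0.000) ωy=+0.00 pitch=+180.0°

Key-timestep trajectory:
   step    t(s)  b1.x    b1.z    b1.vx   b1.vz   b2.x    b2.z    b2.vx   b2.vz   b3.x    b3.z    b3.vx   b3.vz 
     27  0.1452   +0.000  +0.038  +0.000  +0.000   -0.055  +0.114  -0.001  +0.001   +0.028  +0.167  +0.297  -0.574
     55  0.2957   +0.000  +0.038  +0.000  +0.000   -0.059  +0.114  -0.073  -0.010   +0.116  +0.083  +0.698  -1.098
     83  0.4462   +0.000  +0.038  +0.000  +0.000   -0.090  +0.090  -0.326  -0.609   +0.135  +0.038  +0.000  +0.000


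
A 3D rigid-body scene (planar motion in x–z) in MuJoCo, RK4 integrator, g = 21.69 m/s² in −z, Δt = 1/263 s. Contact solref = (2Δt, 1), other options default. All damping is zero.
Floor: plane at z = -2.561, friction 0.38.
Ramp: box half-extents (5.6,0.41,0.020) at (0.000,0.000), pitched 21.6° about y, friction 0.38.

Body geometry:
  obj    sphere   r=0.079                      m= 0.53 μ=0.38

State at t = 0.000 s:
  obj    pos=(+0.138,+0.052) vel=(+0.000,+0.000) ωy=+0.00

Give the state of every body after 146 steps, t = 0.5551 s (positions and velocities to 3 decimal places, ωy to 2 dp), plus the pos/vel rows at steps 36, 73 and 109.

State at t = 0.5551 s:
  obj    pos=(+0.955,-0.272) vel=(+2.944,-1.166) ωy=+40.07

Key-timestep trajectory:
   step    t(s)  obj.x    obj.z    obj.vx   obj.vz 
     36  0.1369   +0.188  +0.032  +0.726  -0.287
     73  0.2776   +0.342  -0.029  +1.472  -0.583
    109  0.4144   +0.593  -0.129  +2.198  -0.870


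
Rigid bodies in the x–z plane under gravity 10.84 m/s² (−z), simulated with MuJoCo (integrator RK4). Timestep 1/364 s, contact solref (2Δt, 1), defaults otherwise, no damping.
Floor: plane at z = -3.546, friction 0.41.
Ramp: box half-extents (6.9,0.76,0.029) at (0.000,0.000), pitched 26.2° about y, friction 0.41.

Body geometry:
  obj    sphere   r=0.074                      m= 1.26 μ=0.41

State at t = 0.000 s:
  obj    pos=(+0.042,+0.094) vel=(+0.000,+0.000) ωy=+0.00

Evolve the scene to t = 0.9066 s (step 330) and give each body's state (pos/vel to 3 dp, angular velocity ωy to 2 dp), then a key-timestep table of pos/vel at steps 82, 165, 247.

State at t = 0.9066 s:
  obj    pos=(+1.303,-0.526) vel=(+2.781,-1.368) ωy=+41.88

Key-timestep trajectory:
   step    t(s)  obj.x    obj.z    obj.vx   obj.vz 
     82  0.2253   +0.120  +0.056  +0.691  -0.340
    165  0.4533   +0.357  -0.061  +1.390  -0.684
    247  0.6786   +0.748  -0.253  +2.081  -1.024


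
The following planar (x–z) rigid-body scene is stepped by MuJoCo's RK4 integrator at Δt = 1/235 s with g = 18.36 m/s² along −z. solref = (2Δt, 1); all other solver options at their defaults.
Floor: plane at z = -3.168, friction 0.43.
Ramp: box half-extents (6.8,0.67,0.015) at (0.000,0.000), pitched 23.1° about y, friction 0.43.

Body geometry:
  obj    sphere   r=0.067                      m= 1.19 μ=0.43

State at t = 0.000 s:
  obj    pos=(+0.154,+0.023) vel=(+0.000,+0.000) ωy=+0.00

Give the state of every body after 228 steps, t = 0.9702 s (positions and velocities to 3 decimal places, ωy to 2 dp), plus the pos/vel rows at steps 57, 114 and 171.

State at t = 0.9702 s:
  obj    pos=(+2.382,-0.927) vel=(+4.592,-1.958) ωy=+74.50

Key-timestep trajectory:
   step    t(s)  obj.x    obj.z    obj.vx   obj.vz 
     57  0.2426   +0.293  -0.036  +1.148  -0.490
    114  0.4851   +0.711  -0.214  +2.296  -0.979
    171  0.7277   +1.407  -0.511  +3.444  -1.469


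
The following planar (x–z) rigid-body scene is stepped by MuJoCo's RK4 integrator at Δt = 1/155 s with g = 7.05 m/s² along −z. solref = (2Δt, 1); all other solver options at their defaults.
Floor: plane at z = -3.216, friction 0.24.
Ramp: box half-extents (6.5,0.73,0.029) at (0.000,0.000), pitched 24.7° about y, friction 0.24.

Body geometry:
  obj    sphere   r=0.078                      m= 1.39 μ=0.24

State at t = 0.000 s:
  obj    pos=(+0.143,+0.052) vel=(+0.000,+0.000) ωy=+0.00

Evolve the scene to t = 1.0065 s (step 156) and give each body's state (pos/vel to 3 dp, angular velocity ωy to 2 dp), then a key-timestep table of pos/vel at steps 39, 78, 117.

State at t = 1.0065 s:
  obj    pos=(+1.111,-0.393) vel=(+1.924,-0.885) ωy=+27.15

Key-timestep trajectory:
   step    t(s)  obj.x    obj.z    obj.vx   obj.vz 
     39  0.2516   +0.204  +0.024  +0.481  -0.221
     78  0.5032   +0.385  -0.059  +0.962  -0.443
    117  0.7548   +0.688  -0.199  +1.443  -0.664


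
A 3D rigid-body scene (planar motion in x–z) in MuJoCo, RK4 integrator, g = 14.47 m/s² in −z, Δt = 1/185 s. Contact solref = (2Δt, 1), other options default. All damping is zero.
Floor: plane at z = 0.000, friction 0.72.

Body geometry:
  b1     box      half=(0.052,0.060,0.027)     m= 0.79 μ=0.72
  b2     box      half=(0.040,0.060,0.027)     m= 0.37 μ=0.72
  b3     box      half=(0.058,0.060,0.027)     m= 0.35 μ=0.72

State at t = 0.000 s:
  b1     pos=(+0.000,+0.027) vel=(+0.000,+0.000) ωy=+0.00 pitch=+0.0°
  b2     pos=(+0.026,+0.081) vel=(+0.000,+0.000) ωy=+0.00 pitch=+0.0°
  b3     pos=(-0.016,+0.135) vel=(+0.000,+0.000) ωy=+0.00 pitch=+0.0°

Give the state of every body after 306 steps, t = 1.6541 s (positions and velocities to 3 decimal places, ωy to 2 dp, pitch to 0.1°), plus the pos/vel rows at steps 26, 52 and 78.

State at t = 1.6541 s:
  b1     pos=(+0.000,+0.027) vel=(+0.000,+0.000) ωy=+0.00 pitch=+0.0°
  b2     pos=(+0.026,+0.081) vel=(+0.000,+0.000) ωy=+0.00 pitch=+0.0°
  b3     pos=(-0.144,+0.027) vel=(+0.000,+0.000) ωy=+0.00 pitch=+180.0°

Key-timestep trajectory:
   step    t(s)  b1.x    b1.z    b1.vx   b1.vz   b2.x    b2.z    b2.vx   b2.vz   b3.x    b3.z    b3.vx   b3.vz 
     26  0.1405   +0.000  +0.027  +0.000  +0.000   +0.026  +0.081  +0.000  +0.000   -0.021  +0.134  -0.089  -0.023
     52  0.2811   +0.000  +0.027  +0.000  +0.000   +0.026  +0.081  +0.000  +0.000   -0.049  +0.117  -0.359  +0.037
     78  0.4216   +0.000  +0.027  +0.000  +0.000   +0.026  +0.081  +0.000  +0.000   -0.117  +0.067  -0.546  -1.056


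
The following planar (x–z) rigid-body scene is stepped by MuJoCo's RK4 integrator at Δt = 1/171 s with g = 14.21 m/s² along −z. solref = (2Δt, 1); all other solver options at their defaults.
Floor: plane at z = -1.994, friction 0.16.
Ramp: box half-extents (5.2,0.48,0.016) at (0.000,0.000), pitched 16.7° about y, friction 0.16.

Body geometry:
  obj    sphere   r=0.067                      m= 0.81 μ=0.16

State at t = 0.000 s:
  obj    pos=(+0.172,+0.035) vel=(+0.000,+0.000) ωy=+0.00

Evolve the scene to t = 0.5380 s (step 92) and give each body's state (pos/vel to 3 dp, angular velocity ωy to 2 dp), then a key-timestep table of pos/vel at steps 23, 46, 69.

State at t = 0.5380 s:
  obj    pos=(+0.576,-0.086) vel=(+1.503,-0.451) ωy=+23.41

Key-timestep trajectory:
   step    t(s)  obj.x    obj.z    obj.vx   obj.vz 
     23  0.1345   +0.197  +0.027  +0.376  -0.113
     46  0.2690   +0.273  +0.005  +0.752  -0.226
     69  0.4035   +0.400  -0.033  +1.127  -0.338


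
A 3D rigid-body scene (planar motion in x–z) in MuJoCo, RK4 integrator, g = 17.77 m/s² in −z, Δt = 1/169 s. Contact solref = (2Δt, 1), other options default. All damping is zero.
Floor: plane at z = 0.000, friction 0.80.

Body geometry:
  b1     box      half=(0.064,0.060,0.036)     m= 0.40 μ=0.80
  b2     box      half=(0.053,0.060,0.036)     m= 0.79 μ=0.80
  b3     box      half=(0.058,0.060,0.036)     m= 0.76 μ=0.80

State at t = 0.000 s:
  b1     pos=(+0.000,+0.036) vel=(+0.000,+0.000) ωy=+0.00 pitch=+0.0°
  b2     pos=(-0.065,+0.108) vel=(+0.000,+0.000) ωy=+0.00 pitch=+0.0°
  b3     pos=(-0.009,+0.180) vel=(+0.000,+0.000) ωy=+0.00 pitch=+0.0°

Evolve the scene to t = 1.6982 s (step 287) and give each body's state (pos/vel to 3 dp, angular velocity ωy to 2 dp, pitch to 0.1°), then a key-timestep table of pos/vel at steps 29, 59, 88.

State at t = 1.6982 s:
  b1     pos=(+0.000,+0.036) vel=(+0.000,+0.000) ωy=+0.00 pitch=+0.0°
  b2     pos=(-0.113,+0.053) vel=(+0.000,+0.000) ωy=+0.00 pitch=-90.0°
  b3     pos=(+0.138,+0.036) vel=(+0.000,+0.000) ωy=+0.00 pitch=+180.0°

Key-timestep trajectory:
   step    t(s)  b1.x    b1.z    b1.vx   b1.vz   b2.x    b2.z    b2.vx   b2.vz   b3.x    b3.z    b3.vx   b3.vz 
     29  0.1716   +0.000  +0.036  -0.002  +0.000   -0.065  +0.108  -0.004  -0.001   +0.007  +0.174  +0.254  -0.162
     59  0.3491   +0.000  +0.036  +0.000  +0.000   -0.074  +0.106  -0.143  -0.037   +0.086  +0.129  +0.570  -0.217
     88  0.5207   +0.000  +0.036  +0.000  +0.000   -0.118  +0.055  -0.025  +0.084   +0.138  +0.036  +0.004  +0.021


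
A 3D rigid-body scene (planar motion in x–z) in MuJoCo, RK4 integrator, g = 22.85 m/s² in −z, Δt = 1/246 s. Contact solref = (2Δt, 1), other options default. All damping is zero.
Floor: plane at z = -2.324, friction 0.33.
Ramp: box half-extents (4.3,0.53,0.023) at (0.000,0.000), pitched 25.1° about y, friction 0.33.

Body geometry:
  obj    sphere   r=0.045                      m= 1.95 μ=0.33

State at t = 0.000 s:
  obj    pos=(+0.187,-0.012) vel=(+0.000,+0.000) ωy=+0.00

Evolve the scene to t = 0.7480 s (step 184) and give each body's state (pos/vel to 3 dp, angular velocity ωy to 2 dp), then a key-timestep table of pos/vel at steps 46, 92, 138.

State at t = 0.7480 s:
  obj    pos=(+1.941,-0.834) vel=(+4.689,-2.197) ωy=+115.06

Key-timestep trajectory:
   step    t(s)  obj.x    obj.z    obj.vx   obj.vz 
     46  0.1870   +0.297  -0.064  +1.172  -0.549
     92  0.3740   +0.625  -0.218  +2.345  -1.098
    138  0.5610   +1.173  -0.475  +3.517  -1.647


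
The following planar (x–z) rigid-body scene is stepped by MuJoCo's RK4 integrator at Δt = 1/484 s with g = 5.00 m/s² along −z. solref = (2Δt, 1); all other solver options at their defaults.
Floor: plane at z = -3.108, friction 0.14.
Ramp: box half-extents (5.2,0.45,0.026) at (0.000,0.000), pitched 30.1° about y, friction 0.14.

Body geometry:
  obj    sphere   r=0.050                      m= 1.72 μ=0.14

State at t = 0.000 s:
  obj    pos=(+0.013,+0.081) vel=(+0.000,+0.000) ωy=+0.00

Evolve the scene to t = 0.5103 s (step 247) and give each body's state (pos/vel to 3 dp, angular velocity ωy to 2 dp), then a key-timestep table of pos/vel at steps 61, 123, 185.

State at t = 0.5103 s:
  obj    pos=(+0.227,-0.044) vel=(+0.839,-0.489) ωy=+15.44

Key-timestep trajectory:
   step    t(s)  obj.x    obj.z    obj.vx   obj.vz 
     61  0.1260   +0.026  +0.073  +0.209  -0.116
    123  0.2541   +0.066  +0.050  +0.418  -0.244
    185  0.3822   +0.133  +0.011  +0.629  -0.364


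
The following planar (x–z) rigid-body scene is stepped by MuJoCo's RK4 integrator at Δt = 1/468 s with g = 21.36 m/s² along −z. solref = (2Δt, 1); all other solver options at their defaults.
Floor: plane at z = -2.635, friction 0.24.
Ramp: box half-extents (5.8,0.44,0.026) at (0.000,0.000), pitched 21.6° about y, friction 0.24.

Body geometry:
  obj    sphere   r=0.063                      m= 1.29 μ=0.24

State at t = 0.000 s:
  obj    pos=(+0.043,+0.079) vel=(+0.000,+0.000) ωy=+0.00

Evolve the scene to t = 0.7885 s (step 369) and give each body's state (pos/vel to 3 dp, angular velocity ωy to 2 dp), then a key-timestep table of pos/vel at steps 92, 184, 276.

State at t = 0.7885 s:
  obj    pos=(+1.666,-0.564) vel=(+4.118,-1.630) ωy=+70.29

Key-timestep trajectory:
   step    t(s)  obj.x    obj.z    obj.vx   obj.vz 
     92  0.1966   +0.144  +0.039  +1.027  -0.406
    184  0.3932   +0.447  -0.081  +2.053  -0.813
    276  0.5897   +0.951  -0.281  +3.080  -1.219


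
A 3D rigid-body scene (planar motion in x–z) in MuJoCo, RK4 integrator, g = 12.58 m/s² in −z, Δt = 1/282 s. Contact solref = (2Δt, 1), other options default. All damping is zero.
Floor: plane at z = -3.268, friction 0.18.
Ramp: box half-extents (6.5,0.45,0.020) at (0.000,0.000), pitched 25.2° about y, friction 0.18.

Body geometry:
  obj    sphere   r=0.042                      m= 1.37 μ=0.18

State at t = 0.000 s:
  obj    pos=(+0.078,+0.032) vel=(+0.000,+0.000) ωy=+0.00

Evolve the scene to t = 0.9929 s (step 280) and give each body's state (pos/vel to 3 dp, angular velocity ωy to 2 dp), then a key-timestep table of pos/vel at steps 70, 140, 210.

State at t = 0.9929 s:
  obj    pos=(+1.785,-0.771) vel=(+3.437,-1.618) ωy=+90.43

Key-timestep trajectory:
   step    t(s)  obj.x    obj.z    obj.vx   obj.vz 
     70  0.2482   +0.185  -0.018  +0.860  -0.404
    140  0.4965   +0.505  -0.169  +1.719  -0.809
    210  0.7447   +1.038  -0.420  +2.578  -1.213


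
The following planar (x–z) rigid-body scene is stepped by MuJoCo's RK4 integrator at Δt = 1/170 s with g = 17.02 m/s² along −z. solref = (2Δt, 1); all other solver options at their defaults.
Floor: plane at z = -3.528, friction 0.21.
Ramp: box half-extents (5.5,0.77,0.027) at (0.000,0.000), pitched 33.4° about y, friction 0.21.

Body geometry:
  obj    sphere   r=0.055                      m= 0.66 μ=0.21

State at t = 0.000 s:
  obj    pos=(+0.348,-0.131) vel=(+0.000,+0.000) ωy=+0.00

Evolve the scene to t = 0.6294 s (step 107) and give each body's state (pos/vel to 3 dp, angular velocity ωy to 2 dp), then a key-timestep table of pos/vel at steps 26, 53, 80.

State at t = 0.6294 s:
  obj    pos=(+1.455,-0.861) vel=(+3.517,-2.319) ωy=+76.54

Key-timestep trajectory:
   step    t(s)  obj.x    obj.z    obj.vx   obj.vz 
     26  0.1529   +0.413  -0.174  +0.855  -0.564
     53  0.3118   +0.620  -0.310  +1.742  -1.149
     80  0.4706   +0.967  -0.539  +2.630  -1.734


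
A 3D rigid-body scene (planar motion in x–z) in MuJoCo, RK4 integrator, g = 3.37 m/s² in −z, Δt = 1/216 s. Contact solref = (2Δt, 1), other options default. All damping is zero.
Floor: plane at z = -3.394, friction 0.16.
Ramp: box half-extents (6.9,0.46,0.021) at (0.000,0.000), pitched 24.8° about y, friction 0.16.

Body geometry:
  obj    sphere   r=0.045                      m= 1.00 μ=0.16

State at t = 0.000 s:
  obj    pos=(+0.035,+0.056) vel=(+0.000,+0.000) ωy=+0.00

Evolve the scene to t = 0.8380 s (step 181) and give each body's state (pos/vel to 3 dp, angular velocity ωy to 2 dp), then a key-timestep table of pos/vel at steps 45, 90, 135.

State at t = 0.8380 s:
  obj    pos=(+0.357,-0.092) vel=(+0.768,-0.355) ωy=+18.80

Key-timestep trajectory:
   step    t(s)  obj.x    obj.z    obj.vx   obj.vz 
     45  0.2083   +0.055  +0.047  +0.191  -0.088
     90  0.4167   +0.115  +0.020  +0.382  -0.176
    135  0.6250   +0.214  -0.026  +0.573  -0.265


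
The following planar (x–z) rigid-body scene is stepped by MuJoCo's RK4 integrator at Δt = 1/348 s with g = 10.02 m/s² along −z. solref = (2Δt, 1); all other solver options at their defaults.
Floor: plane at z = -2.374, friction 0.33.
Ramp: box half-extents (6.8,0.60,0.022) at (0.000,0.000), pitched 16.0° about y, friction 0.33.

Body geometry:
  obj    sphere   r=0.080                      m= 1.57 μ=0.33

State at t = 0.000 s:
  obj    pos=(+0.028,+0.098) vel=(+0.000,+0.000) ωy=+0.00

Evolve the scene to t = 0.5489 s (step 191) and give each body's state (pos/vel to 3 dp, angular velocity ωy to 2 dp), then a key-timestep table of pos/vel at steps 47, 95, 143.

State at t = 0.5489 s:
  obj    pos=(+0.314,+0.016) vel=(+1.041,-0.298) ωy=+13.53

Key-timestep trajectory:
   step    t(s)  obj.x    obj.z    obj.vx   obj.vz 
     47  0.1351   +0.045  +0.093  +0.256  -0.073
     95  0.2730   +0.099  +0.078  +0.518  -0.148
    143  0.4109   +0.188  +0.052  +0.779  -0.223


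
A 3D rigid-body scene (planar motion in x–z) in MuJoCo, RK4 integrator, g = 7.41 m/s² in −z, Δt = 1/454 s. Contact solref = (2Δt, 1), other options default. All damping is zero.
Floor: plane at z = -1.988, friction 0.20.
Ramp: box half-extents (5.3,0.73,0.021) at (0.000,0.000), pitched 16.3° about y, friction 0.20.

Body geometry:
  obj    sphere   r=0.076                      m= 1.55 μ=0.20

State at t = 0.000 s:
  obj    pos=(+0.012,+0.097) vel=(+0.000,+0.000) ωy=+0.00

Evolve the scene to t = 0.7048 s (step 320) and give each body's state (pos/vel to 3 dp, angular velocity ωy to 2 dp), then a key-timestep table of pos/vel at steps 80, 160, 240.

State at t = 0.7048 s:
  obj    pos=(+0.366,-0.006) vel=(+1.005,-0.294) ωy=+13.78

Key-timestep trajectory:
   step    t(s)  obj.x    obj.z    obj.vx   obj.vz 
     80  0.1762   +0.034  +0.091  +0.251  -0.073
    160  0.3524   +0.101  +0.072  +0.503  -0.147
    240  0.5286   +0.211  +0.039  +0.754  -0.220


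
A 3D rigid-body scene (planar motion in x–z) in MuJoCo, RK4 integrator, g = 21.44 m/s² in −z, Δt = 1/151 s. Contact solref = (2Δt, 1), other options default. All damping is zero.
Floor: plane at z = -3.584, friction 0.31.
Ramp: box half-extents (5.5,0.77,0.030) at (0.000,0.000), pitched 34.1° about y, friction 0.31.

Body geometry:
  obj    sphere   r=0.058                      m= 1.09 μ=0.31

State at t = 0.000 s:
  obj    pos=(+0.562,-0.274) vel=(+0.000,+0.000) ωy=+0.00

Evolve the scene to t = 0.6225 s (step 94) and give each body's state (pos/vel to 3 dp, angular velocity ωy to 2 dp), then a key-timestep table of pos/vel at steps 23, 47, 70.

State at t = 0.6225 s:
  obj    pos=(+1.940,-1.207) vel=(+4.426,-2.997) ωy=+92.11

Key-timestep trajectory:
   step    t(s)  obj.x    obj.z    obj.vx   obj.vz 
     23  0.1523   +0.645  -0.330  +1.084  -0.734
     47  0.3113   +0.907  -0.508  +2.213  -1.499
     70  0.4636   +1.326  -0.792  +3.296  -2.232


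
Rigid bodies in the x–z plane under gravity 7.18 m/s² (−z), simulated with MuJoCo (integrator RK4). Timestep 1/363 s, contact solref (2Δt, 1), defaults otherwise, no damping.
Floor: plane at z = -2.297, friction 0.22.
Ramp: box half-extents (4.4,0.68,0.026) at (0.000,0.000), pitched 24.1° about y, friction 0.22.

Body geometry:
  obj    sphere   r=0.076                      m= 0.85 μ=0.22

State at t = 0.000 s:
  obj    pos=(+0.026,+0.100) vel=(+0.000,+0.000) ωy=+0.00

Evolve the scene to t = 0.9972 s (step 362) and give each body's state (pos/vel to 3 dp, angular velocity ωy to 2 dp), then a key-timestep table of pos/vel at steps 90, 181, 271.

State at t = 0.9972 s:
  obj    pos=(+0.977,-0.325) vel=(+1.906,-0.853) ωy=+27.48

Key-timestep trajectory:
   step    t(s)  obj.x    obj.z    obj.vx   obj.vz 
     90  0.2479   +0.085  +0.074  +0.474  -0.212
    181  0.4986   +0.264  -0.006  +0.953  -0.426
    271  0.7466   +0.559  -0.138  +1.427  -0.638


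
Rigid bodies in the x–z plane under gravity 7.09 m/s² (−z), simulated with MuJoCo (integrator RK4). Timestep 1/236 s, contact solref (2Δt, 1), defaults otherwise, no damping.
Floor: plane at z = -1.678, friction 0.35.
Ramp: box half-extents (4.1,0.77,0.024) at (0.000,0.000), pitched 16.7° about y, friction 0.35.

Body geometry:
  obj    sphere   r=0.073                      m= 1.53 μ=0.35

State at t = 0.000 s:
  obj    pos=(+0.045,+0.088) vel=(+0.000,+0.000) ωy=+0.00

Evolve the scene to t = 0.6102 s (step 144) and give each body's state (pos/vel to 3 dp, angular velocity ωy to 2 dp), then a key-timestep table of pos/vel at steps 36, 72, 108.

State at t = 0.6102 s:
  obj    pos=(+0.304,+0.010) vel=(+0.851,-0.255) ωy=+12.16

Key-timestep trajectory:
   step    t(s)  obj.x    obj.z    obj.vx   obj.vz 
     36  0.1525   +0.061  +0.083  +0.213  -0.064
     72  0.3051   +0.110  +0.068  +0.425  -0.128
    108  0.4576   +0.191  +0.044  +0.638  -0.191


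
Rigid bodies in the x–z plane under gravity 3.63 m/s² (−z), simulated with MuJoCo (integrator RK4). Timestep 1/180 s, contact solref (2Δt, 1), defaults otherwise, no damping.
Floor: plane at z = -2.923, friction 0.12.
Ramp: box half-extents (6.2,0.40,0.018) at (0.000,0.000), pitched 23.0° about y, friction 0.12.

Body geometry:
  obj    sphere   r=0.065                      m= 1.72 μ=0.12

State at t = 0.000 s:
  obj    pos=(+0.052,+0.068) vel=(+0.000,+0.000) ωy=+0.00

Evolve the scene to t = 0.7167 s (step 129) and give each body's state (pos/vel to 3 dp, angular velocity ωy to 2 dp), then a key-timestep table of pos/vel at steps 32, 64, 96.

State at t = 0.7167 s:
  obj    pos=(+0.293,-0.034) vel=(+0.671,-0.286) ωy=+11.03

Key-timestep trajectory:
   step    t(s)  obj.x    obj.z    obj.vx   obj.vz 
     32  0.1778   +0.067  +0.062  +0.167  -0.072
     64  0.3556   +0.111  +0.043  +0.331  -0.149
     96  0.5333   +0.185  +0.011  +0.500  -0.210


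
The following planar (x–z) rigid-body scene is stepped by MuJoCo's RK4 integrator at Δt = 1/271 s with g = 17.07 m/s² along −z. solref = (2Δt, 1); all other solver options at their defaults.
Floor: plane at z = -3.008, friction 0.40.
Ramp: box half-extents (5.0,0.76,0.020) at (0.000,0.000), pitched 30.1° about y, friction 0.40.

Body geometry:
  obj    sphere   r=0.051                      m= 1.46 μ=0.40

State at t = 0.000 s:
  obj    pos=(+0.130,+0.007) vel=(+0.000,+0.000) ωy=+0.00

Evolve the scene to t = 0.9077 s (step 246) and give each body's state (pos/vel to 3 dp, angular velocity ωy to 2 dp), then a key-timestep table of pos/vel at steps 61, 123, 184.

State at t = 0.9077 s:
  obj    pos=(+2.310,-1.257) vel=(+4.802,-2.784) ωy=+108.82

Key-timestep trajectory:
   step    t(s)  obj.x    obj.z    obj.vx   obj.vz 
     61  0.2251   +0.264  -0.071  +1.191  -0.690
    123  0.4539   +0.675  -0.309  +2.401  -1.392
    184  0.6790   +1.349  -0.700  +3.592  -2.082


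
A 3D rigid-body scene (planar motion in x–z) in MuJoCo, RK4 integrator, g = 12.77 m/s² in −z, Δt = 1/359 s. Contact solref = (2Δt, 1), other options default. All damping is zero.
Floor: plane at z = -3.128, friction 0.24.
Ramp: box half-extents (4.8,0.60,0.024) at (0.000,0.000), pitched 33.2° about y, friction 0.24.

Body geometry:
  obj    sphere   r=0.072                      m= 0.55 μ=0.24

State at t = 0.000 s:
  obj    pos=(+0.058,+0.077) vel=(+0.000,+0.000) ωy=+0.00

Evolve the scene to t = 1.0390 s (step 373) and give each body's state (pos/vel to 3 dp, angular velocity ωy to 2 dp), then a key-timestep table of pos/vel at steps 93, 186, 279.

State at t = 1.0390 s:
  obj    pos=(+2.314,-1.400) vel=(+4.342,-2.842) ωy=+72.06

Key-timestep trajectory:
   step    t(s)  obj.x    obj.z    obj.vx   obj.vz 
     93  0.2591   +0.198  -0.015  +1.083  -0.709
    186  0.5181   +0.619  -0.290  +2.166  -1.417
    279  0.7772   +1.320  -0.749  +3.248  -2.126


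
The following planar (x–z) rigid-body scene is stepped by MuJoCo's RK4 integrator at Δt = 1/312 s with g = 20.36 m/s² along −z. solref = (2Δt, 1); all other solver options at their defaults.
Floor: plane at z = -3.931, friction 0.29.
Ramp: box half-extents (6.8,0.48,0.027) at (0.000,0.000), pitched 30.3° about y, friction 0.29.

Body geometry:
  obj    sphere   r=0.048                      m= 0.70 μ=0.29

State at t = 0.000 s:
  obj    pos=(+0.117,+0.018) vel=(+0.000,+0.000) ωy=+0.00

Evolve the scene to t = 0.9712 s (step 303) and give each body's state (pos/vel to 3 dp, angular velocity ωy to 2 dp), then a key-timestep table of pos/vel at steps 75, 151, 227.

State at t = 0.9712 s:
  obj    pos=(+3.105,-1.727) vel=(+6.152,-3.595) ωy=+148.43

Key-timestep trajectory:
   step    t(s)  obj.x    obj.z    obj.vx   obj.vz 
     75  0.2404   +0.300  -0.089  +1.523  -0.890
    151  0.4840   +0.859  -0.415  +3.066  -1.792
    227  0.7276   +1.794  -0.961  +4.609  -2.693


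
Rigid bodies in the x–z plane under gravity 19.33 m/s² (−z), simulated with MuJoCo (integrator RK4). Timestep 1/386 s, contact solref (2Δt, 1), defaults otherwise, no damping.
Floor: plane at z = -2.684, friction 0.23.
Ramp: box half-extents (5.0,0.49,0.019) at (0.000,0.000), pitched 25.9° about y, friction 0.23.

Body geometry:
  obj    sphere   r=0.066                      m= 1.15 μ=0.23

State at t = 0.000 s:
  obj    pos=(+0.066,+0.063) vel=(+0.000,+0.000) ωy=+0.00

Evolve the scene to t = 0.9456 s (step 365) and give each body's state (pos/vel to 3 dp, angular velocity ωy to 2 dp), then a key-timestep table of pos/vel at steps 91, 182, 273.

State at t = 0.9456 s:
  obj    pos=(+2.492,-1.115) vel=(+5.130,-2.491) ωy=+86.40

Key-timestep trajectory:
   step    t(s)  obj.x    obj.z    obj.vx   obj.vz 
     91  0.2358   +0.217  -0.011  +1.279  -0.621
    182  0.4715   +0.669  -0.230  +2.558  -1.242
    273  0.7073   +1.423  -0.596  +3.837  -1.863


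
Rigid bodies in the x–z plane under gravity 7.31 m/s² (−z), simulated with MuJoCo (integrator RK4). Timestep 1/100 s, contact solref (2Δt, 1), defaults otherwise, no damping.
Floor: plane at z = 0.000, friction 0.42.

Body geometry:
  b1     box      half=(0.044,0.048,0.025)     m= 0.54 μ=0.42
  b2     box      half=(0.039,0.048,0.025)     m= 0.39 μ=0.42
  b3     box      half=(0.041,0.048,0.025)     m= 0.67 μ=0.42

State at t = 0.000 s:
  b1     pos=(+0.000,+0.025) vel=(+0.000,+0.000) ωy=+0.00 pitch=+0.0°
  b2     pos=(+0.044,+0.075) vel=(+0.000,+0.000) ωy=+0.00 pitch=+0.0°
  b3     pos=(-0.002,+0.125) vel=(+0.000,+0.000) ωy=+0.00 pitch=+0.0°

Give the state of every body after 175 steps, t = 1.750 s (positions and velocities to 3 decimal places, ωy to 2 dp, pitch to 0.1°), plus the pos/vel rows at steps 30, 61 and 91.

State at t = 1.750 s:
  b1     pos=(+0.000,+0.025) vel=(+0.000,+0.000) ωy=+0.00 pitch=+0.0°
  b2     pos=(+0.083,+0.039) vel=(+0.000,+0.000) ωy=+0.00 pitch=+90.0°
  b3     pos=(-0.106,+0.025) vel=(+0.000,+0.000) ωy=+0.00 pitch=+180.0°

Key-timestep trajectory:
   step    t(s)  b1.x    b1.z    b1.vx   b1.vz   b2.x    b2.z    b2.vx   b2.vz   b3.x    b3.z    b3.vx   b3.vz 
     30  0.3000   +0.000  +0.025  +0.000  +0.000   +0.045  +0.075  +0.005  +0.000   -0.052  +0.090  -0.360  -0.038
     61  0.6100   +0.000  +0.025  +0.000  +0.000   +0.058  +0.071  +0.146  -0.085   -0.106  +0.025  +0.000  +0.002
     91  0.9100   +0.000  +0.025  +0.000  +0.000   +0.091  +0.043  -0.095  -0.069   -0.106  +0.025  +0.000  +0.000


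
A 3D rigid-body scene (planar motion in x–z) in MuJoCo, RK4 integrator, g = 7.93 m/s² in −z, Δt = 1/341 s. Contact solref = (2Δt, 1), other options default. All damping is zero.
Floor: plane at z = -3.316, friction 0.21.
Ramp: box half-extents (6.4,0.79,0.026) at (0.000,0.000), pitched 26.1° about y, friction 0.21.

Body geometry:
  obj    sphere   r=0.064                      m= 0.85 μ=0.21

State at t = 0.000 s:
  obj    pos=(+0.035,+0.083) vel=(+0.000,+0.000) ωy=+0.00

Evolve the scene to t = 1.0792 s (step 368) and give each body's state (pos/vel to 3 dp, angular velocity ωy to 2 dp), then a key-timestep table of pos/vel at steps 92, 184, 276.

State at t = 1.0792 s:
  obj    pos=(+1.338,-0.555) vel=(+2.415,-1.183) ωy=+42.01

Key-timestep trajectory:
   step    t(s)  obj.x    obj.z    obj.vx   obj.vz 
     92  0.2698   +0.117  +0.043  +0.604  -0.296
    184  0.5396   +0.361  -0.077  +1.208  -0.592
    276  0.8094   +0.768  -0.276  +1.811  -0.887


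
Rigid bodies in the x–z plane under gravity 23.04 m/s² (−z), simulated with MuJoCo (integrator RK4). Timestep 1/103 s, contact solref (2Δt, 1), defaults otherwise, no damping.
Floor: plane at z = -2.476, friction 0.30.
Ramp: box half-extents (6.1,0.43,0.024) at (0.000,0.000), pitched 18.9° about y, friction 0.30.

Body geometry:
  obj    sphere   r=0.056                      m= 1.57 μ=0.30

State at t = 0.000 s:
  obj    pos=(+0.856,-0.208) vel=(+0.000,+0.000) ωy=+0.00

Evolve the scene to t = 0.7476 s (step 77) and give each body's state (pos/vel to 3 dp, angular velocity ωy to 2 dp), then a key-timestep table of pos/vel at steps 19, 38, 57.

State at t = 0.7476 s:
  obj    pos=(+2.265,-0.691) vel=(+3.770,-1.291) ωy=+71.14

Key-timestep trajectory:
   step    t(s)  obj.x    obj.z    obj.vx   obj.vz 
     19  0.1845   +0.942  -0.238  +0.930  -0.318
     38  0.3689   +1.199  -0.326  +1.860  -0.637
     57  0.5534   +1.628  -0.473  +2.791  -0.955


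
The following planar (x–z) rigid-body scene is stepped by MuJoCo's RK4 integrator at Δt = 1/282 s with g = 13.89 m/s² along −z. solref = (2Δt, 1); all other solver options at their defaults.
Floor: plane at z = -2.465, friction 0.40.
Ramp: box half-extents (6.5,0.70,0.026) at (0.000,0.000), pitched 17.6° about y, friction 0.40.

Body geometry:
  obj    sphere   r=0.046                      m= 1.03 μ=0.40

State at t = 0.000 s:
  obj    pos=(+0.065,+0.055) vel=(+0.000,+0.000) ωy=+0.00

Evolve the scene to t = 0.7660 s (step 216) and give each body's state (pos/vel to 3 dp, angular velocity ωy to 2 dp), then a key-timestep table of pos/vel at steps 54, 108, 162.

State at t = 0.7660 s:
  obj    pos=(+0.904,-0.211) vel=(+2.190,-0.695) ωy=+49.95

Key-timestep trajectory:
   step    t(s)  obj.x    obj.z    obj.vx   obj.vz 
     54  0.1915   +0.117  +0.038  +0.548  -0.174
    108  0.3830   +0.275  -0.012  +1.095  -0.347
    162  0.5745   +0.537  -0.095  +1.643  -0.521


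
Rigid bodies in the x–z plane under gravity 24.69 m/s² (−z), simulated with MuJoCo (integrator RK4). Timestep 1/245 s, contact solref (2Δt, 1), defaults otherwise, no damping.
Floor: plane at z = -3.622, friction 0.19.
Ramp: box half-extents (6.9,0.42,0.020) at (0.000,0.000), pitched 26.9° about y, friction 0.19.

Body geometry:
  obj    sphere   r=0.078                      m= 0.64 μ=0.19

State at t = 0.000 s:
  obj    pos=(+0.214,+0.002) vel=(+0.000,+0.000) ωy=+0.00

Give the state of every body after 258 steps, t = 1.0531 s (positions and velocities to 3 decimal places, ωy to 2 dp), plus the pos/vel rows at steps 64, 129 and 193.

State at t = 1.0531 s:
  obj    pos=(+4.160,-2.000) vel=(+7.494,-3.802) ωy=+107.70

Key-timestep trajectory:
   step    t(s)  obj.x    obj.z    obj.vx   obj.vz 
     64  0.2612   +0.457  -0.122  +1.859  -0.943
    129  0.5265   +1.200  -0.499  +3.747  -1.901
    193  0.7878   +2.422  -1.119  +5.606  -2.844


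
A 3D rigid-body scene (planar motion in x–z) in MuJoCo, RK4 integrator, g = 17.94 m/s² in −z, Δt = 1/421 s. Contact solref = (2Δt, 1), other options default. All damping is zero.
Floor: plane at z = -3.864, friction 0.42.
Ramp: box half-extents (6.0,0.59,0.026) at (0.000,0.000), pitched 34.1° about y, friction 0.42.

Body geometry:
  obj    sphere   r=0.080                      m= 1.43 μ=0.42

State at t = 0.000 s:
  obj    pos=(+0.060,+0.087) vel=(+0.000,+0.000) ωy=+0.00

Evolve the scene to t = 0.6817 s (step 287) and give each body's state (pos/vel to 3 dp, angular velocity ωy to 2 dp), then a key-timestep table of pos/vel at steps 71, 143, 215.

State at t = 0.6817 s:
  obj    pos=(+1.443,-0.849) vel=(+4.056,-2.746) ωy=+61.21

Key-timestep trajectory:
   step    t(s)  obj.x    obj.z    obj.vx   obj.vz 
     71  0.1686   +0.145  +0.030  +1.003  -0.679
    143  0.3397   +0.403  -0.145  +2.021  -1.368
    215  0.5107   +0.836  -0.438  +3.038  -2.057


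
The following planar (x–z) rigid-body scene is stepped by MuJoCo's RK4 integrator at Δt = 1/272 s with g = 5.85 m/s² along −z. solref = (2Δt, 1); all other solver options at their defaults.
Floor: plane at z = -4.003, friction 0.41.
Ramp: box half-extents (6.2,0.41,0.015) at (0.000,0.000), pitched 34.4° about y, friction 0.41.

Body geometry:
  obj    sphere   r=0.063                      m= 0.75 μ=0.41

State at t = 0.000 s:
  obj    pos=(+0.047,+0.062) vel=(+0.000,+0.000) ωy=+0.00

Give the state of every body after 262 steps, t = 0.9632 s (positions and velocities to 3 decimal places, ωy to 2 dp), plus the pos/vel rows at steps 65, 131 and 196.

State at t = 0.9632 s:
  obj    pos=(+0.951,-0.557) vel=(+1.876,-1.285) ωy=+36.09

Key-timestep trajectory:
   step    t(s)  obj.x    obj.z    obj.vx   obj.vz 
     65  0.2390   +0.103  +0.024  +0.466  -0.319
    131  0.4816   +0.273  -0.092  +0.938  -0.642
    196  0.7206   +0.553  -0.284  +1.404  -0.961


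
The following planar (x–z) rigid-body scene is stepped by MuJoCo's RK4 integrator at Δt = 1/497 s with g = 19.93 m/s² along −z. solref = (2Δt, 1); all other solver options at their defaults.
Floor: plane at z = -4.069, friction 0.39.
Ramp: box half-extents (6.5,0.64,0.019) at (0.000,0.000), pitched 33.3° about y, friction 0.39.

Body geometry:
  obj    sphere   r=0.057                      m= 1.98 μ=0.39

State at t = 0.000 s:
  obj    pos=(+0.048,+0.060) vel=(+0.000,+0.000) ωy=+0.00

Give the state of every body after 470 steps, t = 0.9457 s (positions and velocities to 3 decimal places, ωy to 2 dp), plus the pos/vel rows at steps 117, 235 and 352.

State at t = 0.9457 s:
  obj    pos=(+2.969,-1.859) vel=(+6.178,-4.058) ωy=+129.66

Key-timestep trajectory:
   step    t(s)  obj.x    obj.z    obj.vx   obj.vz 
    117  0.2354   +0.229  -0.059  +1.538  -1.010
    235  0.4728   +0.778  -0.420  +3.089  -2.029
    352  0.7082   +1.686  -1.017  +4.627  -3.039


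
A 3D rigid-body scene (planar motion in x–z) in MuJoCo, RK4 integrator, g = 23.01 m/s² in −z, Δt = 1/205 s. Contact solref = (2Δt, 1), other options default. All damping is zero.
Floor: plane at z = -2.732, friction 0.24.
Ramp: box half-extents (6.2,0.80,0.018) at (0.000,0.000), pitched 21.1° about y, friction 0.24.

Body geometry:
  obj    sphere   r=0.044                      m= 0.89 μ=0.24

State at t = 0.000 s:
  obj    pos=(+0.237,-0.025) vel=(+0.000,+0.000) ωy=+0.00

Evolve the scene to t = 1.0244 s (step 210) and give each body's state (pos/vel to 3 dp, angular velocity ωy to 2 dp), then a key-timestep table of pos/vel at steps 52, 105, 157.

State at t = 1.0244 s:
  obj    pos=(+3.134,-1.143) vel=(+5.655,-2.182) ωy=+137.74

Key-timestep trajectory:
   step    t(s)  obj.x    obj.z    obj.vx   obj.vz 
     52  0.2537   +0.415  -0.094  +1.401  -0.540
    105  0.5122   +0.961  -0.304  +2.828  -1.091
    157  0.7659   +1.856  -0.650  +4.228  -1.631


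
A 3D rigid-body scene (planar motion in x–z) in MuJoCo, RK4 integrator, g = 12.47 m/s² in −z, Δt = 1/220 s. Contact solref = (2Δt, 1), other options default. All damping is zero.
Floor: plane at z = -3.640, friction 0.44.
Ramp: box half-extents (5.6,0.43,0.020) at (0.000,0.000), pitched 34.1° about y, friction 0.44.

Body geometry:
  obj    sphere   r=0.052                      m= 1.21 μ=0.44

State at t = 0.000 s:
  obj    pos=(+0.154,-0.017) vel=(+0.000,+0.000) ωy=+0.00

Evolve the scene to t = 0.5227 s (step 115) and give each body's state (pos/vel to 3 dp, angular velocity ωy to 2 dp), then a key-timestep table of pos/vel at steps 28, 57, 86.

State at t = 0.5227 s:
  obj    pos=(+0.719,-0.400) vel=(+2.162,-1.464) ωy=+50.18

Key-timestep trajectory:
   step    t(s)  obj.x    obj.z    obj.vx   obj.vz 
     28  0.1273   +0.187  -0.040  +0.526  -0.356
     57  0.2591   +0.293  -0.111  +1.071  -0.725
     86  0.3909   +0.470  -0.231  +1.617  -1.094


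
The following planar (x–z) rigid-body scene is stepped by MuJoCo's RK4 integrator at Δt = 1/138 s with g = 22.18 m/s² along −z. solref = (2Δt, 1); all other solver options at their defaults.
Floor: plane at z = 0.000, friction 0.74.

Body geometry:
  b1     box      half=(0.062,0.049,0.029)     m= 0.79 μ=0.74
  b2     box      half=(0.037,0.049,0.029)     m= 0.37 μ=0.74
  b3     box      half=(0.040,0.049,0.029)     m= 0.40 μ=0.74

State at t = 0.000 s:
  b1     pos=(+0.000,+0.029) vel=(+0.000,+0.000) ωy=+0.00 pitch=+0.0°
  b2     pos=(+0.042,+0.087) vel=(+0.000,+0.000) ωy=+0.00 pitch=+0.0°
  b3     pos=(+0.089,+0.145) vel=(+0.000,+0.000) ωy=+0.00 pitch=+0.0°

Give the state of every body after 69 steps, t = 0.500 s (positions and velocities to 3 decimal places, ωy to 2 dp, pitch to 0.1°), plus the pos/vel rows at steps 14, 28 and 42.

State at t = 0.500 s:
  b1     pos=(+0.000,+0.029) vel=(+0.000,+0.000) ωy=+0.00 pitch=+0.0°
  b2     pos=(+0.042,+0.087) vel=(+0.000,+0.000) ωy=+0.00 pitch=+0.1°
  b3     pos=(+0.111,+0.040) vel=(+0.000,+0.000) ωy=+0.00 pitch=+90.0°

Key-timestep trajectory:
   step    t(s)  b1.x    b1.z    b1.vx   b1.vz   b2.x    b2.z    b2.vx   b2.vz   b3.x    b3.z    b3.vx   b3.vz 
     14  0.1014   +0.000  +0.029  +0.000  +0.001   +0.042  +0.087  -0.001  +0.002   +0.108  +0.127  +0.333  -0.624
     28  0.2029   +0.000  +0.029  +0.000  +0.000   +0.042  +0.087  +0.000  +0.000   +0.129  +0.045  -0.080  +0.145
     42  0.3043   +0.000  +0.029  -0.001  +0.000   +0.042  +0.087  +0.003  -0.012   +0.108  +0.039  +0.071  +0.013


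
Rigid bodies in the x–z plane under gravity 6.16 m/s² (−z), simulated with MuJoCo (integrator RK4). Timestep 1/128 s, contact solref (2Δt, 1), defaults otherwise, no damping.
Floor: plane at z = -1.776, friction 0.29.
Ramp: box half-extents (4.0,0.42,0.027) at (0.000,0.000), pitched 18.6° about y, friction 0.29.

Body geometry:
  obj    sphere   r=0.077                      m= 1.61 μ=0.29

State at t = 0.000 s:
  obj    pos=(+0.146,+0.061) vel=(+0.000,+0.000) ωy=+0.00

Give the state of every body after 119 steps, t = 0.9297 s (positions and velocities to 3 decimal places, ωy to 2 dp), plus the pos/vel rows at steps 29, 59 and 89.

State at t = 0.9297 s:
  obj    pos=(+0.721,-0.133) vel=(+1.237,-0.416) ωy=+16.94

Key-timestep trajectory:
   step    t(s)  obj.x    obj.z    obj.vx   obj.vz 
     29  0.2266   +0.180  +0.049  +0.301  -0.101
     59  0.4609   +0.287  +0.013  +0.613  -0.206
     89  0.6953   +0.468  -0.048  +0.925  -0.311


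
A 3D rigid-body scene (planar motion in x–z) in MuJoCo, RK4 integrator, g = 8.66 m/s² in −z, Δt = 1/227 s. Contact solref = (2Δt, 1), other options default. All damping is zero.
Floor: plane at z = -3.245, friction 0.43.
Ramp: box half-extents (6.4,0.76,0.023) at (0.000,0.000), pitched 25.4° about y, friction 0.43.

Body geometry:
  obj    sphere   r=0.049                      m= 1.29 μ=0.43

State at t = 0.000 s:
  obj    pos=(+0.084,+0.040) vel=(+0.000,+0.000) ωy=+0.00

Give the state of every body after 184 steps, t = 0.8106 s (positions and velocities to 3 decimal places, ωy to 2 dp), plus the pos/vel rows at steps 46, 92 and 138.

State at t = 0.8106 s:
  obj    pos=(+0.871,-0.334) vel=(+1.943,-0.923) ωy=+43.88

Key-timestep trajectory:
   step    t(s)  obj.x    obj.z    obj.vx   obj.vz 
     46  0.2026   +0.133  +0.016  +0.486  -0.231
     92  0.4053   +0.281  -0.054  +0.971  -0.461
    138  0.6079   +0.527  -0.171  +1.457  -0.692


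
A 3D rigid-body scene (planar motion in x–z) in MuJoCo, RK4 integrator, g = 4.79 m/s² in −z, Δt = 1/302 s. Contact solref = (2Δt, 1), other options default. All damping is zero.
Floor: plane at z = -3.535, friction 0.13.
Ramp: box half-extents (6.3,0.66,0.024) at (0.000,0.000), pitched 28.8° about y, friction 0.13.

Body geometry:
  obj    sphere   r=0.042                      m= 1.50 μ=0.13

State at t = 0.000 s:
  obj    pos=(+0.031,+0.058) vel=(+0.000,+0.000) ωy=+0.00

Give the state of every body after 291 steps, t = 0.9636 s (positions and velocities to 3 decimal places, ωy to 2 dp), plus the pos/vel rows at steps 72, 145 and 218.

State at t = 0.9636 s:
  obj    pos=(+0.749,-0.336) vel=(+1.488,-0.821) ωy=+31.20

Key-timestep trajectory:
   step    t(s)  obj.x    obj.z    obj.vx   obj.vz 
     72  0.2384   +0.075  +0.034  +0.372  -0.196
    145  0.4801   +0.210  -0.040  +0.743  -0.405
    218  0.7219   +0.434  -0.163  +1.116  -0.611
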